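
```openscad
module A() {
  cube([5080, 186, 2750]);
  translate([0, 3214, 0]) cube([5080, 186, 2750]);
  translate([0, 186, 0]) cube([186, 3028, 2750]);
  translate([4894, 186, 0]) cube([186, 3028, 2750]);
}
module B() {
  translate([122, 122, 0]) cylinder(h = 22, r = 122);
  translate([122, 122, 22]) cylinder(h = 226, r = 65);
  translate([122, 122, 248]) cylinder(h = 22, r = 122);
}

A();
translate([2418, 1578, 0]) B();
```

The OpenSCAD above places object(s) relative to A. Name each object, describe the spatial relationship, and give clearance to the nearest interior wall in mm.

Clearances: x = 2232, y = 1392; minimum 1392 mm.

A is a house frame. B is a spool. The spool sits inside the house frame, centred. The clearance to the nearest interior wall is 1392 mm.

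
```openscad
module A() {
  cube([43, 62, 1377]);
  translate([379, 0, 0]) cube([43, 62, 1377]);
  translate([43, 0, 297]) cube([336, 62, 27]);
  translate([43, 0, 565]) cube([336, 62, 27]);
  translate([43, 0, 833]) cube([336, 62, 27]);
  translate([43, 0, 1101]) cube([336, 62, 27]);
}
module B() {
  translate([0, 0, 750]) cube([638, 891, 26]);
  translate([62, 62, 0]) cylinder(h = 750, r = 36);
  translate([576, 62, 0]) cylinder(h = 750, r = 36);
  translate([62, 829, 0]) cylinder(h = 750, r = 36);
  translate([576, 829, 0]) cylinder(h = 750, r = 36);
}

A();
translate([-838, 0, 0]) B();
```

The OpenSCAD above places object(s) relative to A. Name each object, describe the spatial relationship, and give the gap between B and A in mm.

The table's nearest face is 200 mm from the ladder's −x face.

A is a ladder. B is a table. The table is on the floor beside the ladder on its −x side. The gap between the table and the ladder is 200 mm.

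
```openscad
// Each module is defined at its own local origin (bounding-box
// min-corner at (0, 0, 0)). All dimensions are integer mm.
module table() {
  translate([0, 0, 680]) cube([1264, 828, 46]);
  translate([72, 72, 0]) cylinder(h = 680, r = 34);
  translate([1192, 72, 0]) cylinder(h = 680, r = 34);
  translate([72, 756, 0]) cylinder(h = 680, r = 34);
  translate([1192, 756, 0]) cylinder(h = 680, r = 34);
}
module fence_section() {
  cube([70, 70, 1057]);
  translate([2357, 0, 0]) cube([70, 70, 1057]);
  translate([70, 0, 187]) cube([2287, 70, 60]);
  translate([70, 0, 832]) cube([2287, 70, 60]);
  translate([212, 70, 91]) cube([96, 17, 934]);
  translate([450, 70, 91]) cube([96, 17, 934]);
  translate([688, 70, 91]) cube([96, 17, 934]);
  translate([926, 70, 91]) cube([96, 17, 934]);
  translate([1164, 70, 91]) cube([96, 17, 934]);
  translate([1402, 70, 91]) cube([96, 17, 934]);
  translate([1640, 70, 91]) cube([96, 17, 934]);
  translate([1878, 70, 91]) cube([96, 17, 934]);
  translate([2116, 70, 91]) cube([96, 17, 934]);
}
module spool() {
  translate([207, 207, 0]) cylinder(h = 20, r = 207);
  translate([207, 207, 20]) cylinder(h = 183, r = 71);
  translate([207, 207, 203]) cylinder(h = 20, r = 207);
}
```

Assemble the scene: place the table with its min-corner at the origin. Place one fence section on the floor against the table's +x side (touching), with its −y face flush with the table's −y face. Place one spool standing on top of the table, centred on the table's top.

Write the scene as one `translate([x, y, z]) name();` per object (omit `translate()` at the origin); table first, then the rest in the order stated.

table();
translate([1264, 0, 0]) fence_section();
translate([425, 207, 726]) spool();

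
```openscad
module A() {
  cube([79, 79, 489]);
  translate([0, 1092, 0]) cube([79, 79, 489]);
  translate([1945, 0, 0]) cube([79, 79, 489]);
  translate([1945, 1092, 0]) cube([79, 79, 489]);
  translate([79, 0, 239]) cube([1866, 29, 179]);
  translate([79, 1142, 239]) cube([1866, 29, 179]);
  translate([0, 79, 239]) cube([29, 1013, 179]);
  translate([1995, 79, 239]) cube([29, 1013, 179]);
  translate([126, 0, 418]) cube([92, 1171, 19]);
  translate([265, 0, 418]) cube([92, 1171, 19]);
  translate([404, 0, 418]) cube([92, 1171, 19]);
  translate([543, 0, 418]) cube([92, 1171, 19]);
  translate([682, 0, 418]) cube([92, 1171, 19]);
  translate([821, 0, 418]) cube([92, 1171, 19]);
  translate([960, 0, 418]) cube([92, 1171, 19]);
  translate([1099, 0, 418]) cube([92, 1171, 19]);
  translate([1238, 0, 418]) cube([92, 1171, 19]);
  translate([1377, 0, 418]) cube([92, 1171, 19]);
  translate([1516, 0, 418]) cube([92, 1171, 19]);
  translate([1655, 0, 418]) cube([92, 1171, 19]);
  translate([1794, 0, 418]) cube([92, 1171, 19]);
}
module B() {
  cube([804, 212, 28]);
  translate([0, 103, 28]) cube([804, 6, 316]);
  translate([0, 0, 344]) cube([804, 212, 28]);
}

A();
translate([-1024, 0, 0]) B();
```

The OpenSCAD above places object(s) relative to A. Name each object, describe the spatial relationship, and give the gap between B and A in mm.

A is a bed frame. B is an I-beam. The I-beam is on the floor beside the bed frame on its −x side. The gap between the I-beam and the bed frame is 220 mm.

The I-beam's nearest face is 220 mm from the bed frame's −x face.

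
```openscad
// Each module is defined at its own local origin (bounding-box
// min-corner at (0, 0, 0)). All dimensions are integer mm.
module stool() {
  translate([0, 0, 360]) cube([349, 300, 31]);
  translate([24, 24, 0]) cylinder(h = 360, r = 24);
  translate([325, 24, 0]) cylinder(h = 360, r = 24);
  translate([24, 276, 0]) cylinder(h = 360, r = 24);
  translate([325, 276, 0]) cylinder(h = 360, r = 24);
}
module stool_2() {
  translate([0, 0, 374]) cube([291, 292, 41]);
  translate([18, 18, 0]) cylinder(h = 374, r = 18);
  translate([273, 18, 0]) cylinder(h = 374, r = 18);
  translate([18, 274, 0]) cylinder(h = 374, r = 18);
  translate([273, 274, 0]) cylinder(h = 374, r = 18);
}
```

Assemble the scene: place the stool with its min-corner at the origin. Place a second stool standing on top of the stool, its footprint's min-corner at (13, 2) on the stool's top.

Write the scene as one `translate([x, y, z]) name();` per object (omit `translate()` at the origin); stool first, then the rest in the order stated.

stool();
translate([13, 2, 391]) stool_2();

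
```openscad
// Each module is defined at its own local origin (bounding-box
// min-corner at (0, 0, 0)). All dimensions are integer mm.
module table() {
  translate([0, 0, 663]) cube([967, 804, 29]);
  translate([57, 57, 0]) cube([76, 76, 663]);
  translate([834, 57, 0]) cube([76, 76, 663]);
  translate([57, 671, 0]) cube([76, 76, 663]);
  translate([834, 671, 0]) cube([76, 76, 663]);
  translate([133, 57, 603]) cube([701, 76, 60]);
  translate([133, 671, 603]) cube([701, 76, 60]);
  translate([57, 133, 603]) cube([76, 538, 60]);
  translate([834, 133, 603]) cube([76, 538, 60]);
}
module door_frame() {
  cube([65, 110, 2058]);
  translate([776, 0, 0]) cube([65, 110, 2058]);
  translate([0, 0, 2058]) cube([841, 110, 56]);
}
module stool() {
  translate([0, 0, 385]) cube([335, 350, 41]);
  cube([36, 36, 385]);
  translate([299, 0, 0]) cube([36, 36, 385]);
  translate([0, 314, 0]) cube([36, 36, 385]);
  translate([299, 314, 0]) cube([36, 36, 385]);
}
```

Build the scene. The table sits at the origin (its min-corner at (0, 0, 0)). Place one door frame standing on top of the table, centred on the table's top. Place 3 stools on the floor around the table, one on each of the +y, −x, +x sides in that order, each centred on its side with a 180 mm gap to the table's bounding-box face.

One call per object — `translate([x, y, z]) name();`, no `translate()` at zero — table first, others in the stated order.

table();
translate([63, 347, 692]) door_frame();
translate([316, 984, 0]) stool();
translate([-515, 227, 0]) stool();
translate([1147, 227, 0]) stool();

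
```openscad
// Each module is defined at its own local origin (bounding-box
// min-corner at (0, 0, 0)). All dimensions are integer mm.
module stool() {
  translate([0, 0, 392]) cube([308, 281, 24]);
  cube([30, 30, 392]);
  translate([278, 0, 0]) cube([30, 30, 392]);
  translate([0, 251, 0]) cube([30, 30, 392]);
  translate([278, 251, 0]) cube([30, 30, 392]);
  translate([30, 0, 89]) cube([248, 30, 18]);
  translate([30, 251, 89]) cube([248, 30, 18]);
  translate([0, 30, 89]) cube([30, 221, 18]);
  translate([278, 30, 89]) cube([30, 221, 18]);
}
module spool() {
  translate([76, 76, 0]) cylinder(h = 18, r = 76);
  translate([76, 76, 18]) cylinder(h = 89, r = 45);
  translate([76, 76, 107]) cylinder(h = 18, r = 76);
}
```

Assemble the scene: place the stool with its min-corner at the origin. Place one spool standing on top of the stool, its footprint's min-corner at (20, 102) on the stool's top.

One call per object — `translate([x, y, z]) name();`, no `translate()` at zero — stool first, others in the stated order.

stool();
translate([20, 102, 416]) spool();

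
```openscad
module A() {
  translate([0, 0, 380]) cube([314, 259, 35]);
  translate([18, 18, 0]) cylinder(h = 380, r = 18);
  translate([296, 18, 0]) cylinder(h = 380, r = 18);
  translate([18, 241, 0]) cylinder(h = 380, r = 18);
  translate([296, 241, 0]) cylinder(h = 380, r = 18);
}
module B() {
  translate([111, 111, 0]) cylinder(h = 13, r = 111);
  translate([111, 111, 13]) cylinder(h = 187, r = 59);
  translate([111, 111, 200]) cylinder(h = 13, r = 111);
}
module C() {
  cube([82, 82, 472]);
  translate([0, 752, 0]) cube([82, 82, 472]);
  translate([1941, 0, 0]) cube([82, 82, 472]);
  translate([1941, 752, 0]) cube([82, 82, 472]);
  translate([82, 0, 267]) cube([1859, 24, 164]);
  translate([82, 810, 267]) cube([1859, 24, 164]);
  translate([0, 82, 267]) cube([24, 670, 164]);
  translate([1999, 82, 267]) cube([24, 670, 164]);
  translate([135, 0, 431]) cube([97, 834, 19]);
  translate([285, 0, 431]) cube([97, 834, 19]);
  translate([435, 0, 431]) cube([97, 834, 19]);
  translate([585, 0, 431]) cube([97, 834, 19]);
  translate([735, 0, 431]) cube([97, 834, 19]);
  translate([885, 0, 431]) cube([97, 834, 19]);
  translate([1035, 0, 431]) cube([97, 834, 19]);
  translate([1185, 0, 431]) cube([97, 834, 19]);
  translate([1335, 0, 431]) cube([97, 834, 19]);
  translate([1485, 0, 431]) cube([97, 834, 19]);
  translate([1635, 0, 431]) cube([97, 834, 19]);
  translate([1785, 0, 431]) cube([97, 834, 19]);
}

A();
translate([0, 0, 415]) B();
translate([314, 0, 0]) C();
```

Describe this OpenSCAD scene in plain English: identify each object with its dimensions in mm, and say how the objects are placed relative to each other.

A is a four-legged stool. The seat is 314×259 mm, 35 mm thick, top at z = 415 mm. It stands on four round legs, each 36 mm in diameter, from z = 0 to the seat underside, each leg's axis is inset half a diameter from the nearest pair of seat edges (so the leg's bounding box is flush with the corner).

B is a spool: two coaxial disc flanges of radius 111 mm and thickness 13 mm, joined by a core cylinder of radius 59 mm and height 187 mm. The lower flange rests on z = 0 and the three cylinders share a vertical axis.

C is a bed frame 2023 mm long (x) by 834 mm wide (y). Four 82×82 mm corner posts, 472 mm tall, at the corners of the footprint. Four rails of 24 mm thickness and 164 mm height run between adjacent posts with their undersides at z = 267 mm, their outer faces flush with the outside of the frame (the two x-running rails run between the posts' inner faces; the two y-running rails run between the posts' inner faces). 12 slats, each 97 mm wide (x) and 19 mm thick, lie across the top of the two x-running rails, running the full 834 mm width of the frame in y; the slats are evenly spaced along x between the inner faces of the end posts with equal gaps (rounded down to the nearest mm) at the −x end and between each pair — any rounding remainder accumulates at the +x end.

The spool is on top of the stool. The bed frame is against the stool's +x side, with their −y faces flush.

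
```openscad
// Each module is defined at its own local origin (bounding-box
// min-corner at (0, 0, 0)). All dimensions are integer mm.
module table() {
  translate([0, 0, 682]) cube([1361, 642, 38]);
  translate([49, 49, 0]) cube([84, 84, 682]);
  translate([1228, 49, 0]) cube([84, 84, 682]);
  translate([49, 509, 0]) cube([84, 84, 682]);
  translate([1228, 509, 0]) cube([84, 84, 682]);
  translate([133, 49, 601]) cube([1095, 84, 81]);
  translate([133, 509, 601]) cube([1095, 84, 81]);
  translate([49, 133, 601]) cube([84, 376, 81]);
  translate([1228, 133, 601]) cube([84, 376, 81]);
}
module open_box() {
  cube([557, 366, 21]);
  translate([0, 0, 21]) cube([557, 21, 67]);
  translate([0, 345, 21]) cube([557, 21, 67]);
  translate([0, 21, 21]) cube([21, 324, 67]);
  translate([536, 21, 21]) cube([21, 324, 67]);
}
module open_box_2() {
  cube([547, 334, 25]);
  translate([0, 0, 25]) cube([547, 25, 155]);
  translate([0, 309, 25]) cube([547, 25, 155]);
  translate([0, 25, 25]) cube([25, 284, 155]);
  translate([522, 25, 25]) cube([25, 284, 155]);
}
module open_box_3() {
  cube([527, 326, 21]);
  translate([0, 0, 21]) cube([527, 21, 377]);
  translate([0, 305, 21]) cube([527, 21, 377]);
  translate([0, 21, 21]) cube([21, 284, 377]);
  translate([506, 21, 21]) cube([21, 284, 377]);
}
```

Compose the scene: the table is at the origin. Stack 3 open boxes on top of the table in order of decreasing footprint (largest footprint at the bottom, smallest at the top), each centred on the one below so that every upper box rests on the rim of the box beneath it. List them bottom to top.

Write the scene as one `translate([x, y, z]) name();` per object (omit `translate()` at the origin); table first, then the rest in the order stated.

table();
translate([402, 138, 720]) open_box();
translate([407, 154, 808]) open_box_2();
translate([417, 158, 988]) open_box_3();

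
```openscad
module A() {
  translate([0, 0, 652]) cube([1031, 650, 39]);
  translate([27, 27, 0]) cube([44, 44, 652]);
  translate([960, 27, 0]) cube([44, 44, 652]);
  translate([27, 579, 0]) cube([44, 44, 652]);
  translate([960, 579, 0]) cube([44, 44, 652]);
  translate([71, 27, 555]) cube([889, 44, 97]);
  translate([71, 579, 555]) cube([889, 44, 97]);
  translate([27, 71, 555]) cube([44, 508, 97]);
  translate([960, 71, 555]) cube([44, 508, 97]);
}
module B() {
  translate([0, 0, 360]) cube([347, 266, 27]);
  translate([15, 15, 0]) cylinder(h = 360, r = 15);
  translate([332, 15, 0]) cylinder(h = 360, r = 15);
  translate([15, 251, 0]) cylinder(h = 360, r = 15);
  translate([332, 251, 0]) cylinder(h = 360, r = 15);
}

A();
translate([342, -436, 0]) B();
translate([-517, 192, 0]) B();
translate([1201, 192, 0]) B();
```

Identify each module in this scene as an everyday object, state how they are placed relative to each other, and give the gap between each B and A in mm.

Each stool's nearest face is 170 mm from the table's bounding box.

A is a table. B is a stool. Three stools sit around the table at the −y, −x, +x sides. The gap between each stool and the table is 170 mm.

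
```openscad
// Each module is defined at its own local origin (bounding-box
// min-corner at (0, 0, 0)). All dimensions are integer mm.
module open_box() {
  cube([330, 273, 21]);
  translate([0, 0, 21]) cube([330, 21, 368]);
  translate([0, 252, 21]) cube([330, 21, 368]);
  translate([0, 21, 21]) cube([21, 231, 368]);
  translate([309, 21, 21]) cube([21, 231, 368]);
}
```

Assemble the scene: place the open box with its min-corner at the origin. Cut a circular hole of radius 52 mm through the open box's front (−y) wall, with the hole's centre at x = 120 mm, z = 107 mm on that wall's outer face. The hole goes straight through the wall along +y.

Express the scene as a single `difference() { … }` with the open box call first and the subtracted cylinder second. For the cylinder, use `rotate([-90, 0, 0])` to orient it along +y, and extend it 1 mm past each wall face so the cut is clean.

difference() {
  open_box();
  translate([120, -1, 107]) rotate([-90, 0, 0]) cylinder(h = 23, r = 52);
}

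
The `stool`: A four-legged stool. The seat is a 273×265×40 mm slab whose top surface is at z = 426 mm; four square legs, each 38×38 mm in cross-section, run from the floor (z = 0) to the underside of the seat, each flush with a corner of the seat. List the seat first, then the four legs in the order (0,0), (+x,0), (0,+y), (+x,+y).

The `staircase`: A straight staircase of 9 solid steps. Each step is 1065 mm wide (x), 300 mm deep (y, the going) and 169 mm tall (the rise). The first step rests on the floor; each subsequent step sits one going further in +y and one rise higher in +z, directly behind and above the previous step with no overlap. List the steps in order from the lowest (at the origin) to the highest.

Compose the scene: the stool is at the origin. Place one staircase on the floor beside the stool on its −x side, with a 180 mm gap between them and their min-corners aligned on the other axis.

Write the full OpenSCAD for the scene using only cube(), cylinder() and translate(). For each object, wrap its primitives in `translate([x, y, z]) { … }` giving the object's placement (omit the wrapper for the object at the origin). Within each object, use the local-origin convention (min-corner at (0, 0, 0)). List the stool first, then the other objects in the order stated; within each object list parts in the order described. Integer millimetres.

translate([0, 0, 386]) cube([273, 265, 40]);
cube([38, 38, 386]);
translate([235, 0, 0]) cube([38, 38, 386]);
translate([0, 227, 0]) cube([38, 38, 386]);
translate([235, 227, 0]) cube([38, 38, 386]);
translate([-1245, 0, 0]) {
  cube([1065, 300, 169]);
  translate([0, 300, 169]) cube([1065, 300, 169]);
  translate([0, 600, 338]) cube([1065, 300, 169]);
  translate([0, 900, 507]) cube([1065, 300, 169]);
  translate([0, 1200, 676]) cube([1065, 300, 169]);
  translate([0, 1500, 845]) cube([1065, 300, 169]);
  translate([0, 1800, 1014]) cube([1065, 300, 169]);
  translate([0, 2100, 1183]) cube([1065, 300, 169]);
  translate([0, 2400, 1352]) cube([1065, 300, 169]);
}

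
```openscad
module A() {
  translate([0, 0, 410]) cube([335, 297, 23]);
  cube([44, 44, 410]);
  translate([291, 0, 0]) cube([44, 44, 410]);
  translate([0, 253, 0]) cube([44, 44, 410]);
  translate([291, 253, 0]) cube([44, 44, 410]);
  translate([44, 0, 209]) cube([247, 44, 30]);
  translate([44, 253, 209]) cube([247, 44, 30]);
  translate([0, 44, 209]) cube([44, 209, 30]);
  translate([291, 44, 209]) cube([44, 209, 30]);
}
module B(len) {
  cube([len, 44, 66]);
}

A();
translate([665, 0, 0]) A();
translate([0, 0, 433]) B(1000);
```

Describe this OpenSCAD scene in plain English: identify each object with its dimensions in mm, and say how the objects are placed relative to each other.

A is a four-legged stool. The seat is 335×297 mm, 23 mm thick, top at z = 433 mm. It stands on four square legs, each 44×44 mm in cross-section, from z = 0 to the seat underside, each flush with a corner of the seat. Four stretchers, 44 mm wide and 30 mm tall, connect adjacent legs with their undersides at z = 209 mm, each running between the inner faces of the legs it joins and aligned with the legs' outer faces on the other axis.

B is a rectangular beam 1000 mm long (x), 44 mm deep (y), 66 mm thick (z).

The beam spans the tops of two stools placed 330 mm apart, resting at z = 433 mm.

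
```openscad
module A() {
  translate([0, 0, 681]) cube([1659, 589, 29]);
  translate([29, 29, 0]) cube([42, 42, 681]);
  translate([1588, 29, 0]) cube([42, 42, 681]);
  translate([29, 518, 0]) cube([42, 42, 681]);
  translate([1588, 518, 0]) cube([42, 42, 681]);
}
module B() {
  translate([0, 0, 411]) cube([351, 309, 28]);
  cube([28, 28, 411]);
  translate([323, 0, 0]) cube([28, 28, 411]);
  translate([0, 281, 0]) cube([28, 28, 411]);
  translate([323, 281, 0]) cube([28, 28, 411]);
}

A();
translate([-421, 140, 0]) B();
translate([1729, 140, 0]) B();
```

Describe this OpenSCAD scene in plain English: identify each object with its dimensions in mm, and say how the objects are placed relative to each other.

A is a table: top 1659 mm (x) × 589 mm (y), 29 mm thick, upper face at z = 710 mm, on four 42×42 mm square legs, each inset 29 mm from the nearest pair of top edges, running from z = 0 to the bottom of the top.

B is a simple wooden stool: a rectangular seat 351 mm (x) by 309 mm (y), 28 mm thick, top face at z = 439 mm, on four square legs, each 28×28 mm in cross-section. The legs rest on z = 0, each flush with a corner of the seat.

Two stools sit around the table at the −x, +x sides.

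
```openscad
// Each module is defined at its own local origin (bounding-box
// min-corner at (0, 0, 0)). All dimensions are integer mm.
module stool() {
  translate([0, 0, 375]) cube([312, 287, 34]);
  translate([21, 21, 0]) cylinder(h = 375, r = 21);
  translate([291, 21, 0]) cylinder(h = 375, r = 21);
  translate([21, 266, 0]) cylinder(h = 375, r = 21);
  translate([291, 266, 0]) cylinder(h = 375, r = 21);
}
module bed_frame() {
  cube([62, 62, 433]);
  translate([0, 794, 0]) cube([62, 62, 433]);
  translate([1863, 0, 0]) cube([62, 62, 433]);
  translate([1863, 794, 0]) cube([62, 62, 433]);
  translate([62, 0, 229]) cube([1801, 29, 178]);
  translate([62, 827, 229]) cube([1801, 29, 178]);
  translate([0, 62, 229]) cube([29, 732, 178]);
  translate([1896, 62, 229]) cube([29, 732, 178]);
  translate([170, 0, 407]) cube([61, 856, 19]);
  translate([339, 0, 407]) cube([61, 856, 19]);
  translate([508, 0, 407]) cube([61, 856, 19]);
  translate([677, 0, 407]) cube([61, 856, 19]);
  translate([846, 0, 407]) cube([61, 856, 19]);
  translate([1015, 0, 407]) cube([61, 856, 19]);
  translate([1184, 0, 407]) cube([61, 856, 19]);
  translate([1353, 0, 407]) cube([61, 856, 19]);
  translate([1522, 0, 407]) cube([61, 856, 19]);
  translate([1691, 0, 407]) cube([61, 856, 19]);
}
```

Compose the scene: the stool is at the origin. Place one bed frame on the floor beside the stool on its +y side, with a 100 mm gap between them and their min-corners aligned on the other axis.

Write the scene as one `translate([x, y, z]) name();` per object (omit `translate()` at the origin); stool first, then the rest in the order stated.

stool();
translate([0, 387, 0]) bed_frame();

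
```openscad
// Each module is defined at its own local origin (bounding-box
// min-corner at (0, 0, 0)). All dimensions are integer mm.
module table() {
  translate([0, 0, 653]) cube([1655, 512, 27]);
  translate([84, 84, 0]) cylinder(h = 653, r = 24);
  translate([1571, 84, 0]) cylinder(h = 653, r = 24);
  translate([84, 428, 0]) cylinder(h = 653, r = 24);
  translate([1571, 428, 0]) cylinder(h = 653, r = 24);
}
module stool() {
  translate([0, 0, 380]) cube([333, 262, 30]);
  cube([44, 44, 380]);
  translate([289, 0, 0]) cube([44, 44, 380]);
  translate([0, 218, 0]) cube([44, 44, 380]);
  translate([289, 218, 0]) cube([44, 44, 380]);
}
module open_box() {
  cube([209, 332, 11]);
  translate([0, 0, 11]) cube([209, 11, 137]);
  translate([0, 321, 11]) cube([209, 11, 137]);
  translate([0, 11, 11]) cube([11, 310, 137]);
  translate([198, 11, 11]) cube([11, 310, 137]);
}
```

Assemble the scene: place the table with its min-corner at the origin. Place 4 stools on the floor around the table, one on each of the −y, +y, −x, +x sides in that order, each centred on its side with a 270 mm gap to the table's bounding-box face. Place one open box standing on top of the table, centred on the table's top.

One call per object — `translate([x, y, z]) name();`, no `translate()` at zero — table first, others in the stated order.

table();
translate([661, -532, 0]) stool();
translate([661, 782, 0]) stool();
translate([-603, 125, 0]) stool();
translate([1925, 125, 0]) stool();
translate([723, 90, 680]) open_box();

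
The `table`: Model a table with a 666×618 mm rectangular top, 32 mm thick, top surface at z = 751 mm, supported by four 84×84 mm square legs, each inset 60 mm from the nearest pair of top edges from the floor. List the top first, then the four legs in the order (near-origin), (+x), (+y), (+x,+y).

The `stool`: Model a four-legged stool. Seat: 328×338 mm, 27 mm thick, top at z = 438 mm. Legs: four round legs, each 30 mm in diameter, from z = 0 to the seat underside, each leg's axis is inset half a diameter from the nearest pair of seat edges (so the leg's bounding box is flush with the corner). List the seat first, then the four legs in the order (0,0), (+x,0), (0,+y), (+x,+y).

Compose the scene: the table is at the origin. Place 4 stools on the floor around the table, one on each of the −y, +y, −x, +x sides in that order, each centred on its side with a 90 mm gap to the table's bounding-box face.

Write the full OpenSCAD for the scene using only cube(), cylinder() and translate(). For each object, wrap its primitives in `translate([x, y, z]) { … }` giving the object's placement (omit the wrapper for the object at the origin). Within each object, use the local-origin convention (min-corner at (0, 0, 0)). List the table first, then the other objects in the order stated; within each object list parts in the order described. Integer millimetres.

translate([0, 0, 719]) cube([666, 618, 32]);
translate([60, 60, 0]) cube([84, 84, 719]);
translate([522, 60, 0]) cube([84, 84, 719]);
translate([60, 474, 0]) cube([84, 84, 719]);
translate([522, 474, 0]) cube([84, 84, 719]);
translate([169, -428, 0]) {
  translate([0, 0, 411]) cube([328, 338, 27]);
  translate([15, 15, 0]) cylinder(h = 411, r = 15);
  translate([313, 15, 0]) cylinder(h = 411, r = 15);
  translate([15, 323, 0]) cylinder(h = 411, r = 15);
  translate([313, 323, 0]) cylinder(h = 411, r = 15);
}
translate([169, 708, 0]) {
  translate([0, 0, 411]) cube([328, 338, 27]);
  translate([15, 15, 0]) cylinder(h = 411, r = 15);
  translate([313, 15, 0]) cylinder(h = 411, r = 15);
  translate([15, 323, 0]) cylinder(h = 411, r = 15);
  translate([313, 323, 0]) cylinder(h = 411, r = 15);
}
translate([-418, 140, 0]) {
  translate([0, 0, 411]) cube([328, 338, 27]);
  translate([15, 15, 0]) cylinder(h = 411, r = 15);
  translate([313, 15, 0]) cylinder(h = 411, r = 15);
  translate([15, 323, 0]) cylinder(h = 411, r = 15);
  translate([313, 323, 0]) cylinder(h = 411, r = 15);
}
translate([756, 140, 0]) {
  translate([0, 0, 411]) cube([328, 338, 27]);
  translate([15, 15, 0]) cylinder(h = 411, r = 15);
  translate([313, 15, 0]) cylinder(h = 411, r = 15);
  translate([15, 323, 0]) cylinder(h = 411, r = 15);
  translate([313, 323, 0]) cylinder(h = 411, r = 15);
}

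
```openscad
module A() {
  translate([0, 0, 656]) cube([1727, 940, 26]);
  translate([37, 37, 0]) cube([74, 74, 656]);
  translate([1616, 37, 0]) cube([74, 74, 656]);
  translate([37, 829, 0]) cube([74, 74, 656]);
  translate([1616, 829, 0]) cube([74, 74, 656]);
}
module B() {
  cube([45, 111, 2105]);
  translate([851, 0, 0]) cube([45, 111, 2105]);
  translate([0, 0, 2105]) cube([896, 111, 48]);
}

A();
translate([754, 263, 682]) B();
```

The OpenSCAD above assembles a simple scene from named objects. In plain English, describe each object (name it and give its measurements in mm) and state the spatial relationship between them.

A is a table: top 1727 mm (x) × 940 mm (y), 26 mm thick, upper face at z = 682 mm, on four 74×74 mm square legs, each inset 37 mm from the nearest pair of top edges, running from z = 0 to the bottom of the top.

B is a rectangular door frame: two vertical jambs of 45×111 mm section, 2105 mm tall, with a clear opening 806 mm wide between their inner faces. A header 48 mm tall and 111 mm deep lies on top of the jambs and spans the full outside width.

The door frame is on top of the table.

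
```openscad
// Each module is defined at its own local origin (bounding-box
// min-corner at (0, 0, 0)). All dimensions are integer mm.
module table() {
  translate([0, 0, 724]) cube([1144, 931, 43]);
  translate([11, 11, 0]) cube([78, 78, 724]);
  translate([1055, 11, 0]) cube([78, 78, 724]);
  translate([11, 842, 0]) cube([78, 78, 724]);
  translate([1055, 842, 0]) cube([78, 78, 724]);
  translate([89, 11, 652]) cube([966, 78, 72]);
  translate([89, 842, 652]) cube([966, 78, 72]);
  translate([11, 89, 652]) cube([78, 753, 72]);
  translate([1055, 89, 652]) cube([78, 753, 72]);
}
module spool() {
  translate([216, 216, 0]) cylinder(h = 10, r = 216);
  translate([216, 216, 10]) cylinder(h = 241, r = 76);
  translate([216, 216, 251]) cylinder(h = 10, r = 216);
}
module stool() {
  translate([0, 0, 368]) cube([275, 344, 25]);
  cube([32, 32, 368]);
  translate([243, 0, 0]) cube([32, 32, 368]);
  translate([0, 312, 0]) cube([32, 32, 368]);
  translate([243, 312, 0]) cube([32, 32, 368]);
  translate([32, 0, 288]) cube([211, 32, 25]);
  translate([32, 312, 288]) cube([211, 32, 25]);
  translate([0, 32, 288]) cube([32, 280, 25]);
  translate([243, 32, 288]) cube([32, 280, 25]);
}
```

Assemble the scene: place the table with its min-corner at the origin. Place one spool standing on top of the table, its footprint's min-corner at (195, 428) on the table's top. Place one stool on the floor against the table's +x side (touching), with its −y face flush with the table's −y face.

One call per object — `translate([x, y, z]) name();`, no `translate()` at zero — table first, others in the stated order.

table();
translate([195, 428, 767]) spool();
translate([1144, 0, 0]) stool();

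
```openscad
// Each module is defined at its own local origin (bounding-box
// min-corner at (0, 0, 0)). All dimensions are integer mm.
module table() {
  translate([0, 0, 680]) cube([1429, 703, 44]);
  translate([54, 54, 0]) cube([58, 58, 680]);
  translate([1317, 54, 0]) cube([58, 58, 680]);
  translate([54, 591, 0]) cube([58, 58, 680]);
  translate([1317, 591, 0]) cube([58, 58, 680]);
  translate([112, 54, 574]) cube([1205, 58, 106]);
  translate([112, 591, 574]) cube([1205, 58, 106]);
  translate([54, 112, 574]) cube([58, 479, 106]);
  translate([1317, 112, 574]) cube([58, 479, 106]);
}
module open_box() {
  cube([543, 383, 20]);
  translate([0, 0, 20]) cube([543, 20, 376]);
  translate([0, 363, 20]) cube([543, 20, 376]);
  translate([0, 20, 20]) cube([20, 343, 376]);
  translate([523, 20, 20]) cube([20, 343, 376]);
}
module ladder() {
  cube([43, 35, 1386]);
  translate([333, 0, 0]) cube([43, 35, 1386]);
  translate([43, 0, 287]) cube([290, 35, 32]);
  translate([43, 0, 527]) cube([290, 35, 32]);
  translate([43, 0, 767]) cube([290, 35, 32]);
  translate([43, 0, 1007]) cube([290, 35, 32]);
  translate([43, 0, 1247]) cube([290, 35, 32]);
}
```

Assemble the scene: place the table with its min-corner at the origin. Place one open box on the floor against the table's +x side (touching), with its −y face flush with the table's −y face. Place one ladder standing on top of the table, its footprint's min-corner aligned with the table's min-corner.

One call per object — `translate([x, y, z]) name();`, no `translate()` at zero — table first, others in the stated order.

table();
translate([1429, 0, 0]) open_box();
translate([0, 0, 724]) ladder();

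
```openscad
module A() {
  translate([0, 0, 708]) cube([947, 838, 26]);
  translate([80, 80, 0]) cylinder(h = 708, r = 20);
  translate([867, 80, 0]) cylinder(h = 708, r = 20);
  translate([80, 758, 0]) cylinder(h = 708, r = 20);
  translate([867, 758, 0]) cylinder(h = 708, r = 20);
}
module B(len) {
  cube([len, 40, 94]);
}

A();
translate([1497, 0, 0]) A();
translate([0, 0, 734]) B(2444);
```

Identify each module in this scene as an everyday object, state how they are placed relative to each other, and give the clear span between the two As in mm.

A is a table. B is a beam. A beam spans the tops of two tables. The clear span between the two tables is 550 mm.

Second table starts at x = 1497; first ends at x = 947; clear span = 1497 − 947 = 550 mm.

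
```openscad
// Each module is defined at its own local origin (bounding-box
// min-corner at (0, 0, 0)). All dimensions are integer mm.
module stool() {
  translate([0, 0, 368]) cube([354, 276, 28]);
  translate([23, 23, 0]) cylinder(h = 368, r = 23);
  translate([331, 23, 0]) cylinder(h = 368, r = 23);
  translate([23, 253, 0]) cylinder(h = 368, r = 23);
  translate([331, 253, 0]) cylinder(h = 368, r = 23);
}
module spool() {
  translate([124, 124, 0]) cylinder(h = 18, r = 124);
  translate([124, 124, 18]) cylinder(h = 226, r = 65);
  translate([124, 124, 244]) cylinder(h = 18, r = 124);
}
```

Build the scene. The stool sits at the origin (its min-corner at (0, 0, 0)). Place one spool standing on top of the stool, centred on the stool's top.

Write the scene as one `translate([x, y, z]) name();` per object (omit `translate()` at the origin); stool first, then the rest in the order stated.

stool();
translate([53, 14, 396]) spool();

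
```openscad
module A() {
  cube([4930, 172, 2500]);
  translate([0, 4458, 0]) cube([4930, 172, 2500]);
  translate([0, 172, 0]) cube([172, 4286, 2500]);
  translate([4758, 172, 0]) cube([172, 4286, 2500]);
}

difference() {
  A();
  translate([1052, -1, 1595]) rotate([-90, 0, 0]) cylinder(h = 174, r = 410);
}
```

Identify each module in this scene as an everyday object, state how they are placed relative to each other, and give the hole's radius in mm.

The subtracted cylinder has r = 410 mm.

A is a house frame. The house frame has a circular hole through its front wall. The hole's radius is 410 mm.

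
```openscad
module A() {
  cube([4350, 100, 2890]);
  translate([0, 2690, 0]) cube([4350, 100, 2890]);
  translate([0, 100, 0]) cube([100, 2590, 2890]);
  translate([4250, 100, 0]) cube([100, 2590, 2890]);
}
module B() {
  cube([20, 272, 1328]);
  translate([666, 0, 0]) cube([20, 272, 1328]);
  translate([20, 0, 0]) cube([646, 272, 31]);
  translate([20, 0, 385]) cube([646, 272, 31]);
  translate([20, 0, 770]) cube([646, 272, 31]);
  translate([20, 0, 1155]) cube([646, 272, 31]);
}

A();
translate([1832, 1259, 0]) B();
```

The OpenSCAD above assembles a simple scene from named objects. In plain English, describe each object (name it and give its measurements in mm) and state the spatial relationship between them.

A is the wall frame of a small rectangular building: four walls, each 2890 mm tall and 100 mm thick, enclosing a footprint 4350 mm (x) by 2790 mm (y) outside-to-outside, with no floor or roof. The front and back walls (the −y and +y sides) span the full width; the two side walls fit between them.

B is an open bookshelf. Two side panels, each 20 mm thick, 272 mm deep and 1328 mm tall, stand 686 mm apart (outside-to-outside). Between them sit 4 shelves, each 31 mm thick and 272 mm deep, spanning the full gap between the sides. The bottom shelf rests on the floor (its underside at z = 0) and the clear gap between one shelf's top and the next shelf's underside is 354 mm.

The bookshelf sits inside the house frame, centred.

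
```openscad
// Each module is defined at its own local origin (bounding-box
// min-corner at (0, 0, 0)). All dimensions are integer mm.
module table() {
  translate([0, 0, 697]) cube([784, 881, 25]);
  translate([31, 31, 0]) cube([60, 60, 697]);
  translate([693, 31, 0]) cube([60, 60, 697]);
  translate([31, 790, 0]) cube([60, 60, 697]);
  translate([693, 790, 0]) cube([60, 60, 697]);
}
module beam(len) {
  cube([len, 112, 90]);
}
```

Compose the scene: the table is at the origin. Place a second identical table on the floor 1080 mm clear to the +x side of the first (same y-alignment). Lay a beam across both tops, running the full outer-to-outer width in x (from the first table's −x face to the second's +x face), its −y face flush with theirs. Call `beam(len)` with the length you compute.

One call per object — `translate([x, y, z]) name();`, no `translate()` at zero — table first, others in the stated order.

table();
translate([1864, 0, 0]) table();
translate([0, 0, 722]) beam(2648);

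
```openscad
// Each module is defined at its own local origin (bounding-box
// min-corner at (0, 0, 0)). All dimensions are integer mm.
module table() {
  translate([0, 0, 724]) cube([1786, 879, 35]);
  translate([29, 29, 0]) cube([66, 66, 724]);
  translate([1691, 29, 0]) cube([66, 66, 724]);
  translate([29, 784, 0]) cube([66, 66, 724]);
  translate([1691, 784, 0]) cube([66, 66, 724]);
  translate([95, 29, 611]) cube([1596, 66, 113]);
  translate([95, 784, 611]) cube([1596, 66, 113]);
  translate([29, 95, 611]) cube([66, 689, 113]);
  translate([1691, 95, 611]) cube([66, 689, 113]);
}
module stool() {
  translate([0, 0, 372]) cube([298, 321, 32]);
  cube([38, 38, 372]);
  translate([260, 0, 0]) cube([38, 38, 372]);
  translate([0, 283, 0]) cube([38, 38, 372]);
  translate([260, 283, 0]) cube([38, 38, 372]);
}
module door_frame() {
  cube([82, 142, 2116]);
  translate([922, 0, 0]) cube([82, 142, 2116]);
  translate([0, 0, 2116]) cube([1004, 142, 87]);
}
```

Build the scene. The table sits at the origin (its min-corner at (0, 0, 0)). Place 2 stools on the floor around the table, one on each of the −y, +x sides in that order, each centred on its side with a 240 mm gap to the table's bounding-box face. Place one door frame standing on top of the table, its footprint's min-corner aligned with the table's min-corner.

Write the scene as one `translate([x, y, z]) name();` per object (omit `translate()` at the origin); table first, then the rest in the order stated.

table();
translate([744, -561, 0]) stool();
translate([2026, 279, 0]) stool();
translate([0, 0, 759]) door_frame();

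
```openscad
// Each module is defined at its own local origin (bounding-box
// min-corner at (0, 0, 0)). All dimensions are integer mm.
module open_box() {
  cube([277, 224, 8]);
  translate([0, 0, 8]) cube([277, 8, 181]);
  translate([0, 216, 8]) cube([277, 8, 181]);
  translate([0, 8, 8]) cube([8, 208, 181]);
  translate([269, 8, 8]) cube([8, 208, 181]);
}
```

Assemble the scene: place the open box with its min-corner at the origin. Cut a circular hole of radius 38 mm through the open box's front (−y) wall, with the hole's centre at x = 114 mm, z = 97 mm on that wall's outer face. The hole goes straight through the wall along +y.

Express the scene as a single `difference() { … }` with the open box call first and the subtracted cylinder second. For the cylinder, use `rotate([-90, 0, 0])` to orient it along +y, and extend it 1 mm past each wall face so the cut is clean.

difference() {
  open_box();
  translate([114, -1, 97]) rotate([-90, 0, 0]) cylinder(h = 10, r = 38);
}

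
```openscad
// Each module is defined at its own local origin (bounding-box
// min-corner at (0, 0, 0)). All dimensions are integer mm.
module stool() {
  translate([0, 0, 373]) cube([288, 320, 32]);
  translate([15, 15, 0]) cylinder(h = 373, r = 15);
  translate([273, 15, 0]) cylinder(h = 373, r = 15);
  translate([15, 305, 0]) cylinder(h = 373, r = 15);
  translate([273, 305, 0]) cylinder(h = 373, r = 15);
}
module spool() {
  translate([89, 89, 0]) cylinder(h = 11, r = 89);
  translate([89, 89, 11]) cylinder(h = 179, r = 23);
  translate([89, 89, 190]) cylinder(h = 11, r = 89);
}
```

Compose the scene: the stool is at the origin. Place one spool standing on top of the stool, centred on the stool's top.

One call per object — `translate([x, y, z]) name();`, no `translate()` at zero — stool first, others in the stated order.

stool();
translate([55, 71, 405]) spool();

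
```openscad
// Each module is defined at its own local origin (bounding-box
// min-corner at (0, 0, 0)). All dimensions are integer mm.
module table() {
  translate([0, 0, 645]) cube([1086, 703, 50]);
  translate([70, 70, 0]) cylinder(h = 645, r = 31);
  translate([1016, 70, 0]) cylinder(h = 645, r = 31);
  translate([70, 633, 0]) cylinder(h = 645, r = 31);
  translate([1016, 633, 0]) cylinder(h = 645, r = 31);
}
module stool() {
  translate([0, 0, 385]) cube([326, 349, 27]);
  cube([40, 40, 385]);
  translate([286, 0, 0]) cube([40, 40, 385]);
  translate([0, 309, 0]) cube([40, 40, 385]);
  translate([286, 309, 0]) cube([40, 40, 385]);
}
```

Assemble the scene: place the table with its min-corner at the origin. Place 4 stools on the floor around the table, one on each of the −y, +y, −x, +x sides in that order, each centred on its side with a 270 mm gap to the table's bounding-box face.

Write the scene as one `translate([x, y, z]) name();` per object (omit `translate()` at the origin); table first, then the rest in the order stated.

table();
translate([380, -619, 0]) stool();
translate([380, 973, 0]) stool();
translate([-596, 177, 0]) stool();
translate([1356, 177, 0]) stool();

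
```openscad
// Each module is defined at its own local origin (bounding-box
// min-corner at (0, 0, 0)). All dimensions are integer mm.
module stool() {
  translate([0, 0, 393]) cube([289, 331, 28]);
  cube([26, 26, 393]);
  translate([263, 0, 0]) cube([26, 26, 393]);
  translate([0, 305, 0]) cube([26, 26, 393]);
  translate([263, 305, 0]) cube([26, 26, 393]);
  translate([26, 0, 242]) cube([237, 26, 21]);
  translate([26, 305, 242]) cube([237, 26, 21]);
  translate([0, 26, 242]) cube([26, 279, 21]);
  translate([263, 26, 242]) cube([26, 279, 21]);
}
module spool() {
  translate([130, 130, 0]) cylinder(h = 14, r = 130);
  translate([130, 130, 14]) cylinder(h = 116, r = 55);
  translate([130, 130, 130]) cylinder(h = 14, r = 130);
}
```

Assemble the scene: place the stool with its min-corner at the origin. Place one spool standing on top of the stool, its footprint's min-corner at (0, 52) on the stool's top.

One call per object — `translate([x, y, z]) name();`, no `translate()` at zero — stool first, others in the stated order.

stool();
translate([0, 52, 421]) spool();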